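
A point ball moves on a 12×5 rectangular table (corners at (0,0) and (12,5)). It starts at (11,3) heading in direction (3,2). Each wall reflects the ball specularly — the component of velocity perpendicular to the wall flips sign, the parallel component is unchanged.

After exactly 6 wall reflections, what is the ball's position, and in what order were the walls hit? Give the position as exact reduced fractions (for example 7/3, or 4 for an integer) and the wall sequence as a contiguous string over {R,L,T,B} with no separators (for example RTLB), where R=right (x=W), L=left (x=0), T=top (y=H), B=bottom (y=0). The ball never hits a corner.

1. t=1/3 → R at (12,11/3); v=(-3,2)
2. t=2/3 → T at (10,5); v=(-3,-2)
3. t=5/2 → B at (5/2,0); v=(-3,2)
4. t=5/6 → L at (0,5/3); v=(3,2)
5. t=5/3 → T at (5,5); v=(3,-2)
6. t=7/3 → R at (12,1/3); v=(-3,-2)

Final position: (12,1/3)
Wall sequence: RTBLTR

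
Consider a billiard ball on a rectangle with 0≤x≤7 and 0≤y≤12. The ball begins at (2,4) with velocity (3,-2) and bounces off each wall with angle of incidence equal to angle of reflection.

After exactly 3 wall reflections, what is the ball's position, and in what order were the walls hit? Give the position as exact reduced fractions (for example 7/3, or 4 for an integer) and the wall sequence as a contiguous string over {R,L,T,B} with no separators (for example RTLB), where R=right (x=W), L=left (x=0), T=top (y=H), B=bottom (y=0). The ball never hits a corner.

Final position: (0,4)
Wall sequence: RBL

1. t=5/3 → R at (7,2/3); v=(-3,-2)
2. t=1/3 → B at (6,0); v=(-3,2)
3. t=2 → L at (0,4); v=(3,2)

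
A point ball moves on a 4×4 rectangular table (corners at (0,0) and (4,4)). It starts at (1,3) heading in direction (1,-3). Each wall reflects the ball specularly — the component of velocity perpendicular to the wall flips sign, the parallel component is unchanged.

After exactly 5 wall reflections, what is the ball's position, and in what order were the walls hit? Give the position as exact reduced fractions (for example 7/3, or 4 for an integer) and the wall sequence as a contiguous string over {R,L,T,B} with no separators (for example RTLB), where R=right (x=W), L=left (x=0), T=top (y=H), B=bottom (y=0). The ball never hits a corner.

Final position: (2,4)
Wall sequence: BTRBT

1. t=1 → B at (2,0); v=(1,3)
2. t=4/3 → T at (10/3,4); v=(1,-3)
3. t=2/3 → R at (4,2); v=(-1,-3)
4. t=2/3 → B at (10/3,0); v=(-1,3)
5. t=4/3 → T at (2,4); v=(-1,-3)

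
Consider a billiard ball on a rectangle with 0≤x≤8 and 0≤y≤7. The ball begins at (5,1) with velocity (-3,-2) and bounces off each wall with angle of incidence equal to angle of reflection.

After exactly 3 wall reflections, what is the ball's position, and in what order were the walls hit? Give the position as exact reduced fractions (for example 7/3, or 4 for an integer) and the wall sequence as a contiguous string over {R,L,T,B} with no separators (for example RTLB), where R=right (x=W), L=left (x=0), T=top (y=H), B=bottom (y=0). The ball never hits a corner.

1. t=1/2 → B at (7/2,0); v=(-3,2)
2. t=7/6 → L at (0,7/3); v=(3,2)
3. t=7/3 → T at (7,7); v=(3,-2)

Final position: (7,7)
Wall sequence: BLT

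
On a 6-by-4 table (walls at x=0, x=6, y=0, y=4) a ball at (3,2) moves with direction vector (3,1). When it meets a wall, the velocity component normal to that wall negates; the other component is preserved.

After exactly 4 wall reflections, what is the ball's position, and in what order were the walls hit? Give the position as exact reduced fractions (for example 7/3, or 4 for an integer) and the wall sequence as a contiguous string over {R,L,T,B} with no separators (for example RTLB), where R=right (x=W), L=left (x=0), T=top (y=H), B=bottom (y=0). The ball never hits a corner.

1. t=1 → R at (6,3); v=(-3,1)
2. t=1 → T at (3,4); v=(-3,-1)
3. t=1 → L at (0,3); v=(3,-1)
4. t=2 → R at (6,1); v=(-3,-1)

Final position: (6,1)
Wall sequence: RTLR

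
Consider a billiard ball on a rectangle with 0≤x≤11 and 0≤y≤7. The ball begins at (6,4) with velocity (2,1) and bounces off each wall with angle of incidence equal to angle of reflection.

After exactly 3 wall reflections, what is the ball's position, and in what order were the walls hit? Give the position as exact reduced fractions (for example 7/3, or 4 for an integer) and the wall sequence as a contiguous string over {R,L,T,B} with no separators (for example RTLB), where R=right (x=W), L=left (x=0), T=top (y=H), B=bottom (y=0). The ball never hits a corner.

1. t=5/2 → R at (11,13/2); v=(-2,1)
2. t=1/2 → T at (10,7); v=(-2,-1)
3. t=5 → L at (0,2); v=(2,-1)

Final position: (0,2)
Wall sequence: RTL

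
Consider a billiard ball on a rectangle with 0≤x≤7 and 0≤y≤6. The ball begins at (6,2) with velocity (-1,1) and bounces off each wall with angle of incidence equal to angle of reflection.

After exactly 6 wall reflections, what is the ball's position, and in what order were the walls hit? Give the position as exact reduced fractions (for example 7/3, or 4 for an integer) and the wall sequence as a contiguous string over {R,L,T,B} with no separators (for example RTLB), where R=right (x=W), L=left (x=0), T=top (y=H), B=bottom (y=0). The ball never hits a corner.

1. t=4 → T at (2,6); v=(-1,-1)
2. t=2 → L at (0,4); v=(1,-1)
3. t=4 → B at (4,0); v=(1,1)
4. t=3 → R at (7,3); v=(-1,1)
5. t=3 → T at (4,6); v=(-1,-1)
6. t=4 → L at (0,2); v=(1,-1)

Final position: (0,2)
Wall sequence: TLBRTL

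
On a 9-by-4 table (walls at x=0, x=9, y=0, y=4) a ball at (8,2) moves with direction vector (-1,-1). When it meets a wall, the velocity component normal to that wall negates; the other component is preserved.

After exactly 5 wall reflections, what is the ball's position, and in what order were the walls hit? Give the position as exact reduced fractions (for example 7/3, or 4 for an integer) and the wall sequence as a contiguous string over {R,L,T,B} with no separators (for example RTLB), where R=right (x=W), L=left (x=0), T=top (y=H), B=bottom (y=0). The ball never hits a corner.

Final position: (6,4)
Wall sequence: BTLBT

1. t=2 → B at (6,0); v=(-1,1)
2. t=4 → T at (2,4); v=(-1,-1)
3. t=2 → L at (0,2); v=(1,-1)
4. t=2 → B at (2,0); v=(1,1)
5. t=4 → T at (6,4); v=(1,-1)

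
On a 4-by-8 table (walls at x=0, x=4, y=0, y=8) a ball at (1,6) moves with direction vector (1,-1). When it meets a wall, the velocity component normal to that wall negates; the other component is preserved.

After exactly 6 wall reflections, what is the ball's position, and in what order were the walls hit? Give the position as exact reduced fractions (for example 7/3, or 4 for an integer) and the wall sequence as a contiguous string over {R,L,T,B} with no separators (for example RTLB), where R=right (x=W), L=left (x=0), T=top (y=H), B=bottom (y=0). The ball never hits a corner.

1. t=3 → R at (4,3); v=(-1,-1)
2. t=3 → B at (1,0); v=(-1,1)
3. t=1 → L at (0,1); v=(1,1)
4. t=4 → R at (4,5); v=(-1,1)
5. t=3 → T at (1,8); v=(-1,-1)
6. t=1 → L at (0,7); v=(1,-1)

Final position: (0,7)
Wall sequence: RBLRTL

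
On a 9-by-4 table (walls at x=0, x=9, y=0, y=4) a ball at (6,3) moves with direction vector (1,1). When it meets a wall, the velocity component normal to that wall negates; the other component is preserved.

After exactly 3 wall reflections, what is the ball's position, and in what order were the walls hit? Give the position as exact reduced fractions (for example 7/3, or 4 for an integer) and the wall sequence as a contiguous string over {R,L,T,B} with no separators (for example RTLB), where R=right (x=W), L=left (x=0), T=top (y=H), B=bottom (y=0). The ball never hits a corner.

1. t=1 → T at (7,4); v=(1,-1)
2. t=2 → R at (9,2); v=(-1,-1)
3. t=2 → B at (7,0); v=(-1,1)

Final position: (7,0)
Wall sequence: TRB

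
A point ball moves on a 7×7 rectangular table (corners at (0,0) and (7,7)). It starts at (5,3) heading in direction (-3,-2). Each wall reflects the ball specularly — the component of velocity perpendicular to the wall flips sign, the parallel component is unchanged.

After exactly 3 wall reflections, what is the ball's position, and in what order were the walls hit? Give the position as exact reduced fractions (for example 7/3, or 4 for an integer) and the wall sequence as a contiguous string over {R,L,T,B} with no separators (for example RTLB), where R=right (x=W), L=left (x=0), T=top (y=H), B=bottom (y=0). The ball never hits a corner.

1. t=3/2 → B at (1/2,0); v=(-3,2)
2. t=1/6 → L at (0,1/3); v=(3,2)
3. t=7/3 → R at (7,5); v=(-3,2)

Final position: (7,5)
Wall sequence: BLR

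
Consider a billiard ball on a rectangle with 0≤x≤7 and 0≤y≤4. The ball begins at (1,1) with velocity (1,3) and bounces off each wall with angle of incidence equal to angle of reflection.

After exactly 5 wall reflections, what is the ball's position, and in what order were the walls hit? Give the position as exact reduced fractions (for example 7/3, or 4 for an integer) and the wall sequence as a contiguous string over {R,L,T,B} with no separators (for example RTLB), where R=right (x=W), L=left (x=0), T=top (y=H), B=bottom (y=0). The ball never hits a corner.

1. t=1 → T at (2,4); v=(1,-3)
2. t=4/3 → B at (10/3,0); v=(1,3)
3. t=4/3 → T at (14/3,4); v=(1,-3)
4. t=4/3 → B at (6,0); v=(1,3)
5. t=1 → R at (7,3); v=(-1,3)

Final position: (7,3)
Wall sequence: TBTBR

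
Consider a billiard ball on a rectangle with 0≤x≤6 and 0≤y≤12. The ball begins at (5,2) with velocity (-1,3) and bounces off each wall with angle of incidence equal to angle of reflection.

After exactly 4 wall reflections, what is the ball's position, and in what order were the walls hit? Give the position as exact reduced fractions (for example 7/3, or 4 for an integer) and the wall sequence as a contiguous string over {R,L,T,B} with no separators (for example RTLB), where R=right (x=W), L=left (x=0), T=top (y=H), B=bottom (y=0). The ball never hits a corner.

1. t=10/3 → T at (5/3,12); v=(-1,-3)
2. t=5/3 → L at (0,7); v=(1,-3)
3. t=7/3 → B at (7/3,0); v=(1,3)
4. t=11/3 → R at (6,11); v=(-1,3)

Final position: (6,11)
Wall sequence: TLBR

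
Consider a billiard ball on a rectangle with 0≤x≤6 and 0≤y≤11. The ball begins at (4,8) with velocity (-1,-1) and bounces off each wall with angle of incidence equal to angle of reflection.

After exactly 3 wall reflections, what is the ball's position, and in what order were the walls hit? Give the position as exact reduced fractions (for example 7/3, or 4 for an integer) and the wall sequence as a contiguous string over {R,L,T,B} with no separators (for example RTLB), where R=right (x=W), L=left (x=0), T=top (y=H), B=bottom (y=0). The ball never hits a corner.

1. t=4 → L at (0,4); v=(1,-1)
2. t=4 → B at (4,0); v=(1,1)
3. t=2 → R at (6,2); v=(-1,1)

Final position: (6,2)
Wall sequence: LBR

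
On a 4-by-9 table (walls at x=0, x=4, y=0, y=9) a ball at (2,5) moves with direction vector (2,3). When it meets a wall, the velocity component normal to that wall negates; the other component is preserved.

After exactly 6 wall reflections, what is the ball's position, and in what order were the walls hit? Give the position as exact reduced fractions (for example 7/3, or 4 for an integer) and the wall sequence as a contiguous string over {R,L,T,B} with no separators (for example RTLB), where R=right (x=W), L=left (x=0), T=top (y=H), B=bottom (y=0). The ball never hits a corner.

1. t=1 → R at (4,8); v=(-2,3)
2. t=1/3 → T at (10/3,9); v=(-2,-3)
3. t=5/3 → L at (0,4); v=(2,-3)
4. t=4/3 → B at (8/3,0); v=(2,3)
5. t=2/3 → R at (4,2); v=(-2,3)
6. t=2 → L at (0,8); v=(2,3)

Final position: (0,8)
Wall sequence: RTLBRL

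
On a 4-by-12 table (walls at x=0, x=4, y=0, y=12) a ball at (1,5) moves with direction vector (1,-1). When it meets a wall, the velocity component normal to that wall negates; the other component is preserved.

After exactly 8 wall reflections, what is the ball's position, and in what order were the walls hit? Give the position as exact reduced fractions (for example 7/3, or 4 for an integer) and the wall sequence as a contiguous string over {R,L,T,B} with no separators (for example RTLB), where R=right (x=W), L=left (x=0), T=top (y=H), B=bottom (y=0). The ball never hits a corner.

Final position: (0,6)
Wall sequence: RBLRLTRL

1. t=3 → R at (4,2); v=(-1,-1)
2. t=2 → B at (2,0); v=(-1,1)
3. t=2 → L at (0,2); v=(1,1)
4. t=4 → R at (4,6); v=(-1,1)
5. t=4 → L at (0,10); v=(1,1)
6. t=2 → T at (2,12); v=(1,-1)
7. t=2 → R at (4,10); v=(-1,-1)
8. t=4 → L at (0,6); v=(1,-1)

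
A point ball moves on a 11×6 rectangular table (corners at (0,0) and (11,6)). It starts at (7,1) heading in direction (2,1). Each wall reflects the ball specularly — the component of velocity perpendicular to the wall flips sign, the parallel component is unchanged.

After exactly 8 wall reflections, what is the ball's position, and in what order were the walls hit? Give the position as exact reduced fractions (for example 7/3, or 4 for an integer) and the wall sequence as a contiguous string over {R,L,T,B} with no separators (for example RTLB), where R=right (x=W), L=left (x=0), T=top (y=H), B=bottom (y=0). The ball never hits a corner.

1. t=2 → R at (11,3); v=(-2,1)
2. t=3 → T at (5,6); v=(-2,-1)
3. t=5/2 → L at (0,7/2); v=(2,-1)
4. t=7/2 → B at (7,0); v=(2,1)
5. t=2 → R at (11,2); v=(-2,1)
6. t=4 → T at (3,6); v=(-2,-1)
7. t=3/2 → L at (0,9/2); v=(2,-1)
8. t=9/2 → B at (9,0); v=(2,1)

Final position: (9,0)
Wall sequence: RTLBRTLB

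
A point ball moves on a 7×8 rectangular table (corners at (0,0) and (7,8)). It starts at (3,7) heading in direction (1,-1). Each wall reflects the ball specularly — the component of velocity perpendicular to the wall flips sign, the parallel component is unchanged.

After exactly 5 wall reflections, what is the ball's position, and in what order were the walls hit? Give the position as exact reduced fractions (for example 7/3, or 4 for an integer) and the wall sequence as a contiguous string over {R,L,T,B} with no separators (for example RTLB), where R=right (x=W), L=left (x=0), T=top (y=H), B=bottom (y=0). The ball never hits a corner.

Final position: (7,5)
Wall sequence: RBLTR

1. t=4 → R at (7,3); v=(-1,-1)
2. t=3 → B at (4,0); v=(-1,1)
3. t=4 → L at (0,4); v=(1,1)
4. t=4 → T at (4,8); v=(1,-1)
5. t=3 → R at (7,5); v=(-1,-1)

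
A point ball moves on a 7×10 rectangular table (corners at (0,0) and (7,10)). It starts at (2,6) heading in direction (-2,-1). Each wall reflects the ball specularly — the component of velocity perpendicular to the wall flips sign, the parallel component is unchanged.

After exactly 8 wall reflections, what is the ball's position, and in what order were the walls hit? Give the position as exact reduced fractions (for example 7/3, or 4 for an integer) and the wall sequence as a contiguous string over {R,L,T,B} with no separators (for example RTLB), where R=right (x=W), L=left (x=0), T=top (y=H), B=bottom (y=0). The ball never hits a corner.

Final position: (7,15/2)
Wall sequence: LRBLRLTR

1. t=1 → L at (0,5); v=(2,-1)
2. t=7/2 → R at (7,3/2); v=(-2,-1)
3. t=3/2 → B at (4,0); v=(-2,1)
4. t=2 → L at (0,2); v=(2,1)
5. t=7/2 → R at (7,11/2); v=(-2,1)
6. t=7/2 → L at (0,9); v=(2,1)
7. t=1 → T at (2,10); v=(2,-1)
8. t=5/2 → R at (7,15/2); v=(-2,-1)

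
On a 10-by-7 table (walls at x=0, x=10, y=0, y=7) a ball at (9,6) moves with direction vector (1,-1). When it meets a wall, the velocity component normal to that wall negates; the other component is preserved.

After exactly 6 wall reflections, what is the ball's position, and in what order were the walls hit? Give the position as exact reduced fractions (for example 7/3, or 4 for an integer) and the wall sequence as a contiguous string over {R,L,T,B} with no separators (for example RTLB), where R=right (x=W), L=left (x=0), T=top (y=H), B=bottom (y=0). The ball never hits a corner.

1. t=1 → R at (10,5); v=(-1,-1)
2. t=5 → B at (5,0); v=(-1,1)
3. t=5 → L at (0,5); v=(1,1)
4. t=2 → T at (2,7); v=(1,-1)
5. t=7 → B at (9,0); v=(1,1)
6. t=1 → R at (10,1); v=(-1,1)

Final position: (10,1)
Wall sequence: RBLTBR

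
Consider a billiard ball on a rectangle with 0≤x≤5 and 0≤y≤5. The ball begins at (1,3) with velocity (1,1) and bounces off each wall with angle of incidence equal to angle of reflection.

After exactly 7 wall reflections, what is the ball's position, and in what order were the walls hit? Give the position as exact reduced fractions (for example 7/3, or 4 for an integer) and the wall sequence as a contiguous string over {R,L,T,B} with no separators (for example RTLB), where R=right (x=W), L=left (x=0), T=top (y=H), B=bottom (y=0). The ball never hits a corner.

1. t=2 → T at (3,5); v=(1,-1)
2. t=2 → R at (5,3); v=(-1,-1)
3. t=3 → B at (2,0); v=(-1,1)
4. t=2 → L at (0,2); v=(1,1)
5. t=3 → T at (3,5); v=(1,-1)
6. t=2 → R at (5,3); v=(-1,-1)
7. t=3 → B at (2,0); v=(-1,1)

Final position: (2,0)
Wall sequence: TRBLTRB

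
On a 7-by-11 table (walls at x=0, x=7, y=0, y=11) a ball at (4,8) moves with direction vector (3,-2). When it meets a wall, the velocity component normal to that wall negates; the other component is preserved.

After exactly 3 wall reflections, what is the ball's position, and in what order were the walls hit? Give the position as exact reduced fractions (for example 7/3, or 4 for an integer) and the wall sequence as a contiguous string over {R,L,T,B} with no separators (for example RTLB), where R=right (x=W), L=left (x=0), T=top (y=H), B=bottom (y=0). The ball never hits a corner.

1. t=1 → R at (7,6); v=(-3,-2)
2. t=7/3 → L at (0,4/3); v=(3,-2)
3. t=2/3 → B at (2,0); v=(3,2)

Final position: (2,0)
Wall sequence: RLB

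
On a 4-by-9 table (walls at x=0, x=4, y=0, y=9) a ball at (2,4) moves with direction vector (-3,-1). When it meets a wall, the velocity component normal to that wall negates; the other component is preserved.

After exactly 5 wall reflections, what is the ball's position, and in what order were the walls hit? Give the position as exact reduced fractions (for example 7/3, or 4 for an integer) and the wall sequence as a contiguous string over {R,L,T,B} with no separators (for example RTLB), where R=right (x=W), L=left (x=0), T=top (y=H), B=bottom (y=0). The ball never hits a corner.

1. t=2/3 → L at (0,10/3); v=(3,-1)
2. t=4/3 → R at (4,2); v=(-3,-1)
3. t=4/3 → L at (0,2/3); v=(3,-1)
4. t=2/3 → B at (2,0); v=(3,1)
5. t=2/3 → R at (4,2/3); v=(-3,1)

Final position: (4,2/3)
Wall sequence: LRLBR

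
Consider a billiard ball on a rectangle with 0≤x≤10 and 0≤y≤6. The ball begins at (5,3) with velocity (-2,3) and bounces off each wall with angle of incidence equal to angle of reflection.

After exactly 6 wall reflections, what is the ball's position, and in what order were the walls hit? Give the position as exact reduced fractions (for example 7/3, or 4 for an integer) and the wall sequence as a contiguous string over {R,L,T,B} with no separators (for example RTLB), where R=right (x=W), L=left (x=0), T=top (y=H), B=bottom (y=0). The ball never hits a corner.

1. t=1 → T at (3,6); v=(-2,-3)
2. t=3/2 → L at (0,3/2); v=(2,-3)
3. t=1/2 → B at (1,0); v=(2,3)
4. t=2 → T at (5,6); v=(2,-3)
5. t=2 → B at (9,0); v=(2,3)
6. t=1/2 → R at (10,3/2); v=(-2,3)

Final position: (10,3/2)
Wall sequence: TLBTBR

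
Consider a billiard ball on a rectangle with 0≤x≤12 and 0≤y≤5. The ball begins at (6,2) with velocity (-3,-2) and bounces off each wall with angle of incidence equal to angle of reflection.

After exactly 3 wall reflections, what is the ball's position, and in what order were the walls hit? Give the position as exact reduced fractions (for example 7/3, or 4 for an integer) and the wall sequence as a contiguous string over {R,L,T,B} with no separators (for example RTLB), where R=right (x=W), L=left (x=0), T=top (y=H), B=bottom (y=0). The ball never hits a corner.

1. t=1 → B at (3,0); v=(-3,2)
2. t=1 → L at (0,2); v=(3,2)
3. t=3/2 → T at (9/2,5); v=(3,-2)

Final position: (9/2,5)
Wall sequence: BLT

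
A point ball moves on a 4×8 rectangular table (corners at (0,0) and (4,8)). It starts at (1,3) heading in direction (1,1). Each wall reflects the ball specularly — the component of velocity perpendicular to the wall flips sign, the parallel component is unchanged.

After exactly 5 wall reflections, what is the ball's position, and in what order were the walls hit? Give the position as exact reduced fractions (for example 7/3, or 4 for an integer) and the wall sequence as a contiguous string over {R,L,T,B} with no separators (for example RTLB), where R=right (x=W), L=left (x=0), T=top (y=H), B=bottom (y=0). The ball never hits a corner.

Final position: (2,0)
Wall sequence: RTLRB

1. t=3 → R at (4,6); v=(-1,1)
2. t=2 → T at (2,8); v=(-1,-1)
3. t=2 → L at (0,6); v=(1,-1)
4. t=4 → R at (4,2); v=(-1,-1)
5. t=2 → B at (2,0); v=(-1,1)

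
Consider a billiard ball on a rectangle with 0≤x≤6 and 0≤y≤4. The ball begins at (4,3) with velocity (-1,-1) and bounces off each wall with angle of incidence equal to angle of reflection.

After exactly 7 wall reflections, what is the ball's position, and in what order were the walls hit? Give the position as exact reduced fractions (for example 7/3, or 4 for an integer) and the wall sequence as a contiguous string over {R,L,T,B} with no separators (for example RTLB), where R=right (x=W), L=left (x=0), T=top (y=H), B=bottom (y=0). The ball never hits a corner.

1. t=3 → B at (1,0); v=(-1,1)
2. t=1 → L at (0,1); v=(1,1)
3. t=3 → T at (3,4); v=(1,-1)
4. t=3 → R at (6,1); v=(-1,-1)
5. t=1 → B at (5,0); v=(-1,1)
6. t=4 → T at (1,4); v=(-1,-1)
7. t=1 → L at (0,3); v=(1,-1)

Final position: (0,3)
Wall sequence: BLTRBTL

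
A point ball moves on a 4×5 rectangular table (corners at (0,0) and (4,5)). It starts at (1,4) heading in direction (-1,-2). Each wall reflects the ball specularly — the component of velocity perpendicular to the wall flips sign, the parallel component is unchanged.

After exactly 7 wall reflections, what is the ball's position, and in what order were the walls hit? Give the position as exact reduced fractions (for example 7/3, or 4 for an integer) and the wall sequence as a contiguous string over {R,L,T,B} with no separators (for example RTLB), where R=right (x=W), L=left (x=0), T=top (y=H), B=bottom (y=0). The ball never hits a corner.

1. t=1 → L at (0,2); v=(1,-2)
2. t=1 → B at (1,0); v=(1,2)
3. t=5/2 → T at (7/2,5); v=(1,-2)
4. t=1/2 → R at (4,4); v=(-1,-2)
5. t=2 → B at (2,0); v=(-1,2)
6. t=2 → L at (0,4); v=(1,2)
7. t=1/2 → T at (1/2,5); v=(1,-2)

Final position: (1/2,5)
Wall sequence: LBTRBLT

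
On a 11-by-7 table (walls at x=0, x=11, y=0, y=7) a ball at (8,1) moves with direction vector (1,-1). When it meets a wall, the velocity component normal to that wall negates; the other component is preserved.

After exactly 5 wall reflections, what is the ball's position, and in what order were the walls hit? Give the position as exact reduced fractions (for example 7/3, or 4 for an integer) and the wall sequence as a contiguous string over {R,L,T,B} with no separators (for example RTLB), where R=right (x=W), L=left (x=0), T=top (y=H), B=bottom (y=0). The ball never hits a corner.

Final position: (1,0)
Wall sequence: BRTLB

1. t=1 → B at (9,0); v=(1,1)
2. t=2 → R at (11,2); v=(-1,1)
3. t=5 → T at (6,7); v=(-1,-1)
4. t=6 → L at (0,1); v=(1,-1)
5. t=1 → B at (1,0); v=(1,1)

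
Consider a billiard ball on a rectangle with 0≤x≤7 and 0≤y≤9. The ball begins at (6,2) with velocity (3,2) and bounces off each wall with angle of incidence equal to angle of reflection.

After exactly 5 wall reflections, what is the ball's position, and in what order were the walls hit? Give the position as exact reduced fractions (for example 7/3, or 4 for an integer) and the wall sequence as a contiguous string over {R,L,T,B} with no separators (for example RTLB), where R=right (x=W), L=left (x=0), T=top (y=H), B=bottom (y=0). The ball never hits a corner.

Final position: (0,4/3)
Wall sequence: RLTRL

1. t=1/3 → R at (7,8/3); v=(-3,2)
2. t=7/3 → L at (0,22/3); v=(3,2)
3. t=5/6 → T at (5/2,9); v=(3,-2)
4. t=3/2 → R at (7,6); v=(-3,-2)
5. t=7/3 → L at (0,4/3); v=(3,-2)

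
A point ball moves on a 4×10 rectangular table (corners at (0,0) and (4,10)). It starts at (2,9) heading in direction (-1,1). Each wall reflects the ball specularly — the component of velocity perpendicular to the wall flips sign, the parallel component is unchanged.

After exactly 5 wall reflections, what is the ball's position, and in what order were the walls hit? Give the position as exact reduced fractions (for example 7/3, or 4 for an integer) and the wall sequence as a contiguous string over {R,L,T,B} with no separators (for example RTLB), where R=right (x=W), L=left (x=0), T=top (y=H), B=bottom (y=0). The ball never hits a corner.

Final position: (1,0)
Wall sequence: TLRLB

1. t=1 → T at (1,10); v=(-1,-1)
2. t=1 → L at (0,9); v=(1,-1)
3. t=4 → R at (4,5); v=(-1,-1)
4. t=4 → L at (0,1); v=(1,-1)
5. t=1 → B at (1,0); v=(1,1)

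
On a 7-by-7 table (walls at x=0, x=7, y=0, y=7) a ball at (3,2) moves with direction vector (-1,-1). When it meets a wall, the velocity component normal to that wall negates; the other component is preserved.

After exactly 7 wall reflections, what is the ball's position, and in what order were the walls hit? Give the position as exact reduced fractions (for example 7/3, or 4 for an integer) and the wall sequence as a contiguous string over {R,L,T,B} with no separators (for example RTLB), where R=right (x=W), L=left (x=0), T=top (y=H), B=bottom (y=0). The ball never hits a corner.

Final position: (6,7)
Wall sequence: BLTRBLT

1. t=2 → B at (1,0); v=(-1,1)
2. t=1 → L at (0,1); v=(1,1)
3. t=6 → T at (6,7); v=(1,-1)
4. t=1 → R at (7,6); v=(-1,-1)
5. t=6 → B at (1,0); v=(-1,1)
6. t=1 → L at (0,1); v=(1,1)
7. t=6 → T at (6,7); v=(1,-1)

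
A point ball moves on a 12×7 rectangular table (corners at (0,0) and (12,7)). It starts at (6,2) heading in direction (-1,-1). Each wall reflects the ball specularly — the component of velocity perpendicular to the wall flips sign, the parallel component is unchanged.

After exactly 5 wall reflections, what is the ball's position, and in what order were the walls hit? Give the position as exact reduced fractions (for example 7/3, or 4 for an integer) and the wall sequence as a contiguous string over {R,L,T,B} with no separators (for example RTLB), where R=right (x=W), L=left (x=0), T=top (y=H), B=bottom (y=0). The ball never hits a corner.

Final position: (12,2)
Wall sequence: BLTBR

1. t=2 → B at (4,0); v=(-1,1)
2. t=4 → L at (0,4); v=(1,1)
3. t=3 → T at (3,7); v=(1,-1)
4. t=7 → B at (10,0); v=(1,1)
5. t=2 → R at (12,2); v=(-1,1)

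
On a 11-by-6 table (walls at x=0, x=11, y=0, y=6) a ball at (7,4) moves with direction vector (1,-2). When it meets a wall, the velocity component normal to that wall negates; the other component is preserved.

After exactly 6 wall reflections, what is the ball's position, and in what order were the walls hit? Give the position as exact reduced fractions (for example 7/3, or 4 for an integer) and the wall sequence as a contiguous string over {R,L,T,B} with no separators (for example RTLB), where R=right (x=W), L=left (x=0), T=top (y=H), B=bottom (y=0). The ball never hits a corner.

Final position: (1,0)
Wall sequence: BRTBTB

1. t=2 → B at (9,0); v=(1,2)
2. t=2 → R at (11,4); v=(-1,2)
3. t=1 → T at (10,6); v=(-1,-2)
4. t=3 → B at (7,0); v=(-1,2)
5. t=3 → T at (4,6); v=(-1,-2)
6. t=3 → B at (1,0); v=(-1,2)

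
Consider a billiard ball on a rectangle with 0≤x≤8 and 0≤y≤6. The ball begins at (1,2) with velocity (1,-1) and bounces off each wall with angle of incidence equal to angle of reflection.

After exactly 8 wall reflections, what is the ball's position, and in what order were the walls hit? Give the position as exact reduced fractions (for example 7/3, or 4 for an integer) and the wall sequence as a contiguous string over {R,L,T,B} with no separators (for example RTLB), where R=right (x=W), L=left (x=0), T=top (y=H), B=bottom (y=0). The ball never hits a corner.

1. t=2 → B at (3,0); v=(1,1)
2. t=5 → R at (8,5); v=(-1,1)
3. t=1 → T at (7,6); v=(-1,-1)
4. t=6 → B at (1,0); v=(-1,1)
5. t=1 → L at (0,1); v=(1,1)
6. t=5 → T at (5,6); v=(1,-1)
7. t=3 → R at (8,3); v=(-1,-1)
8. t=3 → B at (5,0); v=(-1,1)

Final position: (5,0)
Wall sequence: BRTBLTRB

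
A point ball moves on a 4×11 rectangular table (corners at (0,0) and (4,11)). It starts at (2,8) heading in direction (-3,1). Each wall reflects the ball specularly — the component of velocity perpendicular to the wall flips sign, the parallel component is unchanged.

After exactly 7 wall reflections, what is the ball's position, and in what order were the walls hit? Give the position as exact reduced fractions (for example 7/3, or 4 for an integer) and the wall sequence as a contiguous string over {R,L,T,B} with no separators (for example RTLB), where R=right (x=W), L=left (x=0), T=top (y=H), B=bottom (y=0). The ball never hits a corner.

1. t=2/3 → L at (0,26/3); v=(3,1)
2. t=4/3 → R at (4,10); v=(-3,1)
3. t=1 → T at (1,11); v=(-3,-1)
4. t=1/3 → L at (0,32/3); v=(3,-1)
5. t=4/3 → R at (4,28/3); v=(-3,-1)
6. t=4/3 → L at (0,8); v=(3,-1)
7. t=4/3 → R at (4,20/3); v=(-3,-1)

Final position: (4,20/3)
Wall sequence: LRTLRLR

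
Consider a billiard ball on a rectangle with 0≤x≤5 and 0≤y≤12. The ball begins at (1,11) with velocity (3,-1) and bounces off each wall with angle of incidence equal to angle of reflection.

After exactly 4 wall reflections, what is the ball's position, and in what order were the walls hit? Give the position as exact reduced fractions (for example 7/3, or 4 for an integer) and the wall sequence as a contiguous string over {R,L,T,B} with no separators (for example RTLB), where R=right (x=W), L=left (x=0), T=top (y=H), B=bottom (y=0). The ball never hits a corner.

Final position: (0,14/3)
Wall sequence: RLRL

1. t=4/3 → R at (5,29/3); v=(-3,-1)
2. t=5/3 → L at (0,8); v=(3,-1)
3. t=5/3 → R at (5,19/3); v=(-3,-1)
4. t=5/3 → L at (0,14/3); v=(3,-1)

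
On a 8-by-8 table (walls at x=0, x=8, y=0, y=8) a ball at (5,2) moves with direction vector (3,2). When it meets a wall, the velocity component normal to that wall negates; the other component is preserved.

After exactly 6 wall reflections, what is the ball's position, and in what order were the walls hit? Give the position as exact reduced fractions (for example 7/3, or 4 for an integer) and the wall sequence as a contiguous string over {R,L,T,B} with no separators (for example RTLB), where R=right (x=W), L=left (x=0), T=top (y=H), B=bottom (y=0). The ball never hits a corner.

Final position: (0,4)
Wall sequence: RTLRBL

1. t=1 → R at (8,4); v=(-3,2)
2. t=2 → T at (2,8); v=(-3,-2)
3. t=2/3 → L at (0,20/3); v=(3,-2)
4. t=8/3 → R at (8,4/3); v=(-3,-2)
5. t=2/3 → B at (6,0); v=(-3,2)
6. t=2 → L at (0,4); v=(3,2)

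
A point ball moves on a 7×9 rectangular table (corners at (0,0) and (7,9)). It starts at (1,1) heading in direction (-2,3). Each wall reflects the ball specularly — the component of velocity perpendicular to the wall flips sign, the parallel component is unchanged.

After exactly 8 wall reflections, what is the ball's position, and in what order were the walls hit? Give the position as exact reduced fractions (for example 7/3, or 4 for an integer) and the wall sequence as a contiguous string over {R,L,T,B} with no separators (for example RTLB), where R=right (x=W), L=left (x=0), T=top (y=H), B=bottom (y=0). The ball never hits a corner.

Final position: (17/3,0)
Wall sequence: LTRBLTRB

1. t=1/2 → L at (0,5/2); v=(2,3)
2. t=13/6 → T at (13/3,9); v=(2,-3)
3. t=4/3 → R at (7,5); v=(-2,-3)
4. t=5/3 → B at (11/3,0); v=(-2,3)
5. t=11/6 → L at (0,11/2); v=(2,3)
6. t=7/6 → T at (7/3,9); v=(2,-3)
7. t=7/3 → R at (7,2); v=(-2,-3)
8. t=2/3 → B at (17/3,0); v=(-2,3)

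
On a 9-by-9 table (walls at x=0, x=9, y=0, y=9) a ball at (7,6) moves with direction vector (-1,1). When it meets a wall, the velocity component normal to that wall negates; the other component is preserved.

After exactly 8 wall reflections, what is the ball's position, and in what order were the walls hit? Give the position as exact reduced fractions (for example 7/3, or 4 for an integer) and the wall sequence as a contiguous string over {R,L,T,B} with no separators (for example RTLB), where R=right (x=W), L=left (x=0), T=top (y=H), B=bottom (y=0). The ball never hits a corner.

Final position: (9,4)
Wall sequence: TLBRTLBR

1. t=3 → T at (4,9); v=(-1,-1)
2. t=4 → L at (0,5); v=(1,-1)
3. t=5 → B at (5,0); v=(1,1)
4. t=4 → R at (9,4); v=(-1,1)
5. t=5 → T at (4,9); v=(-1,-1)
6. t=4 → L at (0,5); v=(1,-1)
7. t=5 → B at (5,0); v=(1,1)
8. t=4 → R at (9,4); v=(-1,1)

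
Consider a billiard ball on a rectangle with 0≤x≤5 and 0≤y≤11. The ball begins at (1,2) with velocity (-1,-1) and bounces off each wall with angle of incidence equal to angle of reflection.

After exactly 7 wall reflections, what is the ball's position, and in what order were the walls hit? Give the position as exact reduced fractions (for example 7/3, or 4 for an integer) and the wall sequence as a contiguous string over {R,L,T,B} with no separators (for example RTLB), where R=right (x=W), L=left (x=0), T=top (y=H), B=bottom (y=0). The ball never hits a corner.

1. t=1 → L at (0,1); v=(1,-1)
2. t=1 → B at (1,0); v=(1,1)
3. t=4 → R at (5,4); v=(-1,1)
4. t=5 → L at (0,9); v=(1,1)
5. t=2 → T at (2,11); v=(1,-1)
6. t=3 → R at (5,8); v=(-1,-1)
7. t=5 → L at (0,3); v=(1,-1)

Final position: (0,3)
Wall sequence: LBRLTRL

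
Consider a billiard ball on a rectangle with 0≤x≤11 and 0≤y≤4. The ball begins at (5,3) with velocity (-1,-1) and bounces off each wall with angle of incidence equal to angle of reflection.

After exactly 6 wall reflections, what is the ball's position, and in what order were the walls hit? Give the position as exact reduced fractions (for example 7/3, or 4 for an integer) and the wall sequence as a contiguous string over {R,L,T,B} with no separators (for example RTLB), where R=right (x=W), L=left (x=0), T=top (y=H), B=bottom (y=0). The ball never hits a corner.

1. t=3 → B at (2,0); v=(-1,1)
2. t=2 → L at (0,2); v=(1,1)
3. t=2 → T at (2,4); v=(1,-1)
4. t=4 → B at (6,0); v=(1,1)
5. t=4 → T at (10,4); v=(1,-1)
6. t=1 → R at (11,3); v=(-1,-1)

Final position: (11,3)
Wall sequence: BLTBTR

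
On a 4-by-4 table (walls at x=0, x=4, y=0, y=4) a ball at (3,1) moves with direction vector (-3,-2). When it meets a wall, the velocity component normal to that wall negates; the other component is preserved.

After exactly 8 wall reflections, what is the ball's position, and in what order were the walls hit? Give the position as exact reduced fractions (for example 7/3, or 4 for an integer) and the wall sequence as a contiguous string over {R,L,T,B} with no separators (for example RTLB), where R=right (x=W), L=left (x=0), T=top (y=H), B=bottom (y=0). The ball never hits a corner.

1. t=1/2 → B at (3/2,0); v=(-3,2)
2. t=1/2 → L at (0,1); v=(3,2)
3. t=4/3 → R at (4,11/3); v=(-3,2)
4. t=1/6 → T at (7/2,4); v=(-3,-2)
5. t=7/6 → L at (0,5/3); v=(3,-2)
6. t=5/6 → B at (5/2,0); v=(3,2)
7. t=1/2 → R at (4,1); v=(-3,2)
8. t=4/3 → L at (0,11/3); v=(3,2)

Final position: (0,11/3)
Wall sequence: BLRTLBRL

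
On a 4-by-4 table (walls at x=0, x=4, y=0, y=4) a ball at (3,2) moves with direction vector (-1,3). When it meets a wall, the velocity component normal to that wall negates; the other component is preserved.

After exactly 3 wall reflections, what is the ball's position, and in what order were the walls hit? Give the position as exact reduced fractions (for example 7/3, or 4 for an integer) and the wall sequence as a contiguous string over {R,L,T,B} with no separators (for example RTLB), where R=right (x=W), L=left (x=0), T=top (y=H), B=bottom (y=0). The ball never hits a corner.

Final position: (0,3)
Wall sequence: TBL

1. t=2/3 → T at (7/3,4); v=(-1,-3)
2. t=4/3 → B at (1,0); v=(-1,3)
3. t=1 → L at (0,3); v=(1,3)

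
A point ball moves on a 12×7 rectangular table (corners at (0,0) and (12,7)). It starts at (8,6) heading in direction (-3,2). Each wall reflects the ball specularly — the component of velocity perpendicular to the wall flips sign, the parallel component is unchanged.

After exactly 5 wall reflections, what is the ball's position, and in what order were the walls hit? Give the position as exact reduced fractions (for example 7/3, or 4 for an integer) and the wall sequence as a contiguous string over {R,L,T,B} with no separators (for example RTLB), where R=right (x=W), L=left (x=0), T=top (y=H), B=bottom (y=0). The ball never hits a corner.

1. t=1/2 → T at (13/2,7); v=(-3,-2)
2. t=13/6 → L at (0,8/3); v=(3,-2)
3. t=4/3 → B at (4,0); v=(3,2)
4. t=8/3 → R at (12,16/3); v=(-3,2)
5. t=5/6 → T at (19/2,7); v=(-3,-2)

Final position: (19/2,7)
Wall sequence: TLBRT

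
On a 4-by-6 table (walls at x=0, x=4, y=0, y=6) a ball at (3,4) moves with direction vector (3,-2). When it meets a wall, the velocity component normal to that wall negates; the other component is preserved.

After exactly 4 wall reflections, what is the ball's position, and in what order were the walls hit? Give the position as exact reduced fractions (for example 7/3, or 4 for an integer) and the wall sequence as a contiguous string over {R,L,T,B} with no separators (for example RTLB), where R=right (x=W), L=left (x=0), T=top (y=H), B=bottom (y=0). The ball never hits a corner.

Final position: (4,2)
Wall sequence: RLBR

1. t=1/3 → R at (4,10/3); v=(-3,-2)
2. t=4/3 → L at (0,2/3); v=(3,-2)
3. t=1/3 → B at (1,0); v=(3,2)
4. t=1 → R at (4,2); v=(-3,2)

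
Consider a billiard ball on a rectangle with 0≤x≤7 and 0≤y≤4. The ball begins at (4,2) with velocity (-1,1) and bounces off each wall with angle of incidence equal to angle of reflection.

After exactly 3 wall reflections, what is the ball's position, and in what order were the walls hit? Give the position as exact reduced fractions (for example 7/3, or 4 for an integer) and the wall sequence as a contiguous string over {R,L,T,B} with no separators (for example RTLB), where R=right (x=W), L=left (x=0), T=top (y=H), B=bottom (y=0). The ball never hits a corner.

Final position: (2,0)
Wall sequence: TLB

1. t=2 → T at (2,4); v=(-1,-1)
2. t=2 → L at (0,2); v=(1,-1)
3. t=2 → B at (2,0); v=(1,1)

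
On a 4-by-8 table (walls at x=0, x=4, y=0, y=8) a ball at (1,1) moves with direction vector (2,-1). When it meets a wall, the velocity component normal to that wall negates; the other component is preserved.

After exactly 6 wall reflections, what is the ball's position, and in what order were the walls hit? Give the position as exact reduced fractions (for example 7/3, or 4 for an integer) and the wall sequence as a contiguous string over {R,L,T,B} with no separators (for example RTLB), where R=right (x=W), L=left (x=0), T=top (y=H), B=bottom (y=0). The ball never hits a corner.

1. t=1 → B at (3,0); v=(2,1)
2. t=1/2 → R at (4,1/2); v=(-2,1)
3. t=2 → L at (0,5/2); v=(2,1)
4. t=2 → R at (4,9/2); v=(-2,1)
5. t=2 → L at (0,13/2); v=(2,1)
6. t=3/2 → T at (3,8); v=(2,-1)

Final position: (3,8)
Wall sequence: BRLRLT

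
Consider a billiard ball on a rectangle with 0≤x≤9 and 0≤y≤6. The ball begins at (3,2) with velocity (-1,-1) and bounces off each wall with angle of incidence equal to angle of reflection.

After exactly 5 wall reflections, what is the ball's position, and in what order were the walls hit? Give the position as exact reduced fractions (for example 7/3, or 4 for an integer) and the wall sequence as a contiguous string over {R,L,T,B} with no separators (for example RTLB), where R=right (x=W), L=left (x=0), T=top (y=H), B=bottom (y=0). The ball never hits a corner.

1. t=2 → B at (1,0); v=(-1,1)
2. t=1 → L at (0,1); v=(1,1)
3. t=5 → T at (5,6); v=(1,-1)
4. t=4 → R at (9,2); v=(-1,-1)
5. t=2 → B at (7,0); v=(-1,1)

Final position: (7,0)
Wall sequence: BLTRB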